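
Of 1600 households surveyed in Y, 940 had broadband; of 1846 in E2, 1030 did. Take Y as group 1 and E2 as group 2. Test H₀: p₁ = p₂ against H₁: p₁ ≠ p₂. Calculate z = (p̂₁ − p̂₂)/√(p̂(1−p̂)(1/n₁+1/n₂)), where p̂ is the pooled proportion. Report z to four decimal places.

p̂₁ = 940/1600 ≈ 0.587500, p̂₂ = 1030/1846 ≈ 0.557963.
Pooled p̂ = (940+1030)/(1600+1846) = 1970/3446 = 0.571677.
SE = √(p̂(1−p̂)(1/n₁+1/n₂)) = √(0.571677·0.428323·0.00116671) = √(0.000285684) = 0.016902.
z = (0.587500 − 0.557963)/0.016902 = 0.029537/0.016902 = 1.7475.
p-value = 2·P(Z > 1.748) ≈ 0.0805.

z = 1.7475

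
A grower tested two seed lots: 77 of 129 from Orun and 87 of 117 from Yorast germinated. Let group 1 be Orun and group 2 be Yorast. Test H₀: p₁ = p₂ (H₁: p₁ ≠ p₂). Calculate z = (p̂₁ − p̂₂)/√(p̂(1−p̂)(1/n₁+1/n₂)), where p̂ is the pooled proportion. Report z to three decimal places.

p̂₁ = 77/129 = 0.596899, p̂₂ = 87/117 = 0.743590.
Pooled p̂ = (77+87)/(129+117) = 164/246 = 0.666667.
SE = √(p̂(1−p̂)(1/n₁+1/n₂)) = √(0.666667·0.333333·0.0162989) = √(0.00362199) = 0.060183.
z = (0.596899 − 0.743590)/0.060183 = -0.146691/0.060183 = -2.437.
Two-sided p-value ≈ 2·Φ(−2.437) = 0.0148.

z = -2.437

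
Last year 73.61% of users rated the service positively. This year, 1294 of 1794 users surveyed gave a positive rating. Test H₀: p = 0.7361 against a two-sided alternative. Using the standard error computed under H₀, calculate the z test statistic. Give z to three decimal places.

z = -1.423

p̂ = 1294/1794 ≈ 0.72129.
SE = √(p₀(1−p₀)/n) = √(0.19426/1794) = 0.01041.
z = (0.72129 − 0.7361)/0.01041 = -0.01481/0.01041 = -1.423.
Two-sided p-value ≈ 2·Φ(−1.423) = 0.1548.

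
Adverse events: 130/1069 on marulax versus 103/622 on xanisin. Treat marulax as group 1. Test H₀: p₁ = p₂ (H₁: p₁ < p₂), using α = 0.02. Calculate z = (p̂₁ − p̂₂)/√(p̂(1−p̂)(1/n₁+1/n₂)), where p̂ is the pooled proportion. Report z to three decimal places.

z = -2.531

p̂₁ = 130/1069 ≈ 0.121609, p̂₂ = 103/622 ≈ 0.165595.
Pooled p̂ = (130+103)/(1069+622) = 233/1691 = 0.137788.
SE = √(p̂(1−p̂)(1/n₁+1/n₂)) = √(0.137788·0.862212·0.00254317) = √(0.000302135) = 0.017382.
z = (0.121609 − 0.165595)/0.017382 = -0.043986/0.017382 = -2.531.
p-value = P(Z < -2.531) ≈ 0.0057; since p < α = 0.02, reject H₀.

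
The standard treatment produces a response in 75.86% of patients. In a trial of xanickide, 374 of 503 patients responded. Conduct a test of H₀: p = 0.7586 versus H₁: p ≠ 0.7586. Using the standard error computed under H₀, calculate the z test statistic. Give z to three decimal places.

p̂ = 374/503 = 0.74354.
Standard error under H₀: √(0.7586×0.2414/503) = 0.01908.
z = (0.74354 − 0.7586)/0.01908 = -0.01506/0.01908 = -0.789.
p-value = 2·P(Z > 0.789) ≈ 0.4299.

z = -0.789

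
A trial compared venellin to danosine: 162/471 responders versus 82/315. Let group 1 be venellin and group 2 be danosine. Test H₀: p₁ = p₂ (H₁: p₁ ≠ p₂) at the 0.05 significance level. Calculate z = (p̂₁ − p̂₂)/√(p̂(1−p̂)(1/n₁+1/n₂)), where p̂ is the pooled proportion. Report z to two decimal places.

z = 2.48

p̂₁ = 162/471 = 0.3439, p̂₂ = 82/315 = 0.2603.
Pooled p̂ = (162+82)/(471+315) = 244/786 = 0.3104.
SE = √(p̂(1−p̂)(1/n₁+1/n₂)) = √(0.3104·0.6896·0.00529775) = √(0.00113406) = 0.0337.
z = (0.3439 − 0.2603)/0.0337 = 0.0836/0.0337 = 2.48.
p-value = 2·P(Z > 2.483) ≈ 0.0130. With α = 0.05, reject H₀.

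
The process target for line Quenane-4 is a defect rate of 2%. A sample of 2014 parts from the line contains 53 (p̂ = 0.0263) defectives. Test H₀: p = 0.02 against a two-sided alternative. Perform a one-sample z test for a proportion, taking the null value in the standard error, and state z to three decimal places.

z = 2.025

p̂ = 53/2014 ≈ 0.0263158.
Under H₀, SE = √(0.02·0.98/2014) = √(9.73188e-06) = 0.0031196.
z = (0.0263158 − 0.02)/0.0031196 = 0.0063158/0.0031196 = 2.025.
p-value = 2·P(Z > 2.025) ≈ 0.0429.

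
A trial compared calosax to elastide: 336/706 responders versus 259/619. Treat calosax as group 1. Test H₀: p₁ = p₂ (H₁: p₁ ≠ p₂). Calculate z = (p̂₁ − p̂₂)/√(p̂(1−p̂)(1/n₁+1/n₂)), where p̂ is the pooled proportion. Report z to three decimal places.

p̂₁ = 336/706 ≈ 0.475921, p̂₂ = 259/619 ≈ 0.418417.
Pooled p̂ = (336+259)/(706+619) = 595/1325 = 0.449057.
SE = √(0.247405 × 0.00303194) = 0.027388.
z = (0.475921 − 0.418417)/0.027388 = 0.057504/0.027388 = 2.100.
p-value = 2·P(Z > 2.100) ≈ 0.0358.

z = 2.100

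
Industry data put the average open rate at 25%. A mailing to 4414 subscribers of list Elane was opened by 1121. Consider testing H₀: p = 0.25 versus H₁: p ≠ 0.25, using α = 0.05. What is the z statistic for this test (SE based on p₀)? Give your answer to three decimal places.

p̂ = 1121/4414 = 0.253965.
SE = √(p₀(1−p₀)/n) = √(0.1875/4414) = 0.006518.
z = (0.253965 − 0.25)/0.006518 = 0.003965/0.006518 = 0.608.
Two-sided p-value ≈ 2·Φ(−0.608) = 0.5430. With α = 0.05, fail to reject H₀.

z = 0.608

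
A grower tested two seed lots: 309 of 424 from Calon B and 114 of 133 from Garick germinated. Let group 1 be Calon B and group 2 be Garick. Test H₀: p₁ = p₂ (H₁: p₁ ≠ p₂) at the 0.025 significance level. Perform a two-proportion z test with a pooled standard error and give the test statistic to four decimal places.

p̂₁ = 309/424 = 0.728774, p̂₂ = 114/133 = 0.857143.
Pooled p̂ = (309+114)/(424+133) = 423/557 = 0.759425.
SE = √(0.182698 × 0.00987729) = 0.042480.
z = (0.728774 − 0.857143)/0.042480 = -0.128369/0.042480 = -3.0219.
Two-sided p-value ≈ 2·Φ(−3.022) = 0.0025. With α = 0.025, reject H₀.

z = -3.0219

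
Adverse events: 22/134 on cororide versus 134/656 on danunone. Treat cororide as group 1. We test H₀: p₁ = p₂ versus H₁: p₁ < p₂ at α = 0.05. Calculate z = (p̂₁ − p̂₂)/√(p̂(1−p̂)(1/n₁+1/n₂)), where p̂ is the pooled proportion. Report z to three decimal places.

p̂₁ = 22/134 ≈ 0.16418, p̂₂ = 134/656 ≈ 0.20427.
Pooled p̂ = (22+134)/(134+656) = 156/790 = 0.19747.
SE = √(p̂(1−p̂)(1/n₁+1/n₂)) = √(0.19747·0.80253·0.00898708) = √(0.00142422) = 0.03774.
z = (0.16418 − 0.20427)/0.03774 = -0.04009/0.03774 = -1.062.
p-value = P(Z < -1.062) ≈ 0.1441; since p > α = 0.05, fail to reject H₀.

z = -1.062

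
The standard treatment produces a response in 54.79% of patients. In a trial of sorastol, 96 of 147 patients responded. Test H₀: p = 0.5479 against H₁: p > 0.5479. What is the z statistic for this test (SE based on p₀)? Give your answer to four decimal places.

p̂ = 96/147 ≈ 0.653061.
SE = √(p₀(1−p₀)/n) = √(0.24771/147) = 0.041050.
z = (0.653061 − 0.5479)/0.041050 = 0.105161/0.041050 = 2.5618.
p-value = P(Z > 2.562) ≈ 0.0052.

z = 2.5618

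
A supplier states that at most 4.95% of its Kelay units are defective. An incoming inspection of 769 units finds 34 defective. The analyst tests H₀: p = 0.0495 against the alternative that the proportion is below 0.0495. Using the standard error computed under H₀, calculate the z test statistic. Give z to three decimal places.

p̂ = 34/769 = 0.04421.
Standard error under H₀: √(0.0495×0.9505/769) = 0.00782.
z = (0.04421 − 0.0495)/0.00782 = -0.00529/0.00782 = -0.676.

z = -0.676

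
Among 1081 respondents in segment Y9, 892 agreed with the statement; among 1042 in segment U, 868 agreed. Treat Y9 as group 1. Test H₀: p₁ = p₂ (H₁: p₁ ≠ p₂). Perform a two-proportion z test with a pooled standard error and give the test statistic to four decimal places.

z = -0.4804

p̂₁ = 892/1081 = 0.8251619, p̂₂ = 868/1042 = 0.8330134.
Pooled p̂ = (892+868)/(1081+1042) = 1760/2123 = 0.8290155.
SE = √(p̂(1−p̂)(1/n₁+1/n₂)) = √(0.8290155·0.1709845·0.00188476) = √(0.000267163) = 0.0163451.
z = (0.8251619 − 0.8330134)/0.0163451 = -0.0078515/0.0163451 = -0.4804.
p-value = 2·P(Z > 0.480) ≈ 0.6310.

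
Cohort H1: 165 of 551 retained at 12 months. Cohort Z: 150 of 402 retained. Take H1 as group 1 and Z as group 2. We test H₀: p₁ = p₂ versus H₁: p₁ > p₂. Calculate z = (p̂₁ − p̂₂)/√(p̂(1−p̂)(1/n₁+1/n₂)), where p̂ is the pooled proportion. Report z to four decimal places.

z = -2.3879

p̂₁ = 165/551 ≈ 0.299456, p̂₂ = 150/402 ≈ 0.373134.
Pooled p̂ = (165+150)/(551+402) = 315/953 = 0.330535.
SE = √(p̂(1−p̂)(1/n₁+1/n₂)) = √(0.330535·0.669465·0.00430244) = √(0.000952052) = 0.030855.
z = (0.299456 − 0.373134)/0.030855 = -0.073678/0.030855 = -2.3879.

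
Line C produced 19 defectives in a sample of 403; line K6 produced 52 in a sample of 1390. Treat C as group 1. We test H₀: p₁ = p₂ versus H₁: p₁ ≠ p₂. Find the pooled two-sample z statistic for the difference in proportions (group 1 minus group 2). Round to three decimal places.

z = 0.882

p̂₁ = 19/403 ≈ 0.047146, p̂₂ = 52/1390 ≈ 0.037410.
Pooled p̂ = (19+52)/(403+1390) = 71/1793 = 0.039598.
SE = √(0.0380304 × 0.00320081) = 0.011033.
z = (0.047146 − 0.037410)/0.011033 = 0.009736/0.011033 = 0.882.
Two-sided p-value ≈ 2·Φ(−0.882) = 0.3775.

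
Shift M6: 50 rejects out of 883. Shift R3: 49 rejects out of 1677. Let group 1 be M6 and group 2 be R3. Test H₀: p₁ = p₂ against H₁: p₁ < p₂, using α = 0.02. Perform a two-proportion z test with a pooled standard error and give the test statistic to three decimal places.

z = 3.419

p̂₁ = 50/883 = 0.0566251, p̂₂ = 49/1677 = 0.0292188.
Pooled p̂ = (50+49)/(883+1677) = 99/2560 = 0.0386719.
SE = √(0.0371764 × 0.00172881) = 0.0080169.
z = (0.0566251 − 0.0292188)/0.0080169 = 0.0274063/0.0080169 = 3.419.
p-value = P(Z < 3.419) ≈ 0.9997; since p > α = 0.02, fail to reject H₀.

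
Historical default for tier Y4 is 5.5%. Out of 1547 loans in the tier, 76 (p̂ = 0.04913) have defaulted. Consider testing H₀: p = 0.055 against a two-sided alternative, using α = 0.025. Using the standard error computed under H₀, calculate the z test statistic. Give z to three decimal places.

p̂ = 76/1547 = 0.049127.
Under H₀, SE = √(0.055·0.945/1547) = √(3.35973e-05) = 0.005796.
z = (0.049127 − 0.055)/0.005796 = -0.005873/0.005796 = -1.013.
p-value = 2·P(Z > 1.013) ≈ 0.3110. With α = 0.025, fail to reject H₀.

z = -1.013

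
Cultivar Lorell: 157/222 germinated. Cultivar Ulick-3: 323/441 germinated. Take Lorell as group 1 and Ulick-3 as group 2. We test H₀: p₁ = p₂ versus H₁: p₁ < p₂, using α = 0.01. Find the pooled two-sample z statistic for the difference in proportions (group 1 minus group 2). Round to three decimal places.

z = -0.686

p̂₁ = 157/222 = 0.70721, p̂₂ = 323/441 = 0.73243.
Pooled p̂ = (157+323)/(222+441) = 480/663 = 0.72398.
SE = √(0.199832 × 0.00677208) = 0.03679.
z = (0.70721 − 0.73243)/0.03679 = -0.02522/0.03679 = -0.686.
p-value = P(Z < -0.686) ≈ 0.2465, so at α = 0.01 we fail to reject H₀.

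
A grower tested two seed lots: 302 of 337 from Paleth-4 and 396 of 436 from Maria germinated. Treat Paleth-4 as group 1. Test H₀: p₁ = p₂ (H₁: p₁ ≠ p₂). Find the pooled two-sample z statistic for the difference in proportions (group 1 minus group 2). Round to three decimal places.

p̂₁ = 302/337 ≈ 0.896142, p̂₂ = 396/436 ≈ 0.908257.
Pooled p̂ = (302+396)/(337+436) = 698/773 = 0.902975.
SE = √(0.0876108 × 0.00526094) = 0.021469.
z = (0.896142 − 0.908257)/0.021469 = -0.012115/0.021469 = -0.564.
Two-sided p-value ≈ 2·Φ(−0.564) = 0.5726.

z = -0.564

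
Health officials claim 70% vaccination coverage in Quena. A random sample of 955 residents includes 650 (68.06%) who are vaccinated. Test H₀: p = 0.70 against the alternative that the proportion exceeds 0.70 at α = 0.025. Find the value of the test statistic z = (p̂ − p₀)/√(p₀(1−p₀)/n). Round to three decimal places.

z = -1.306

p̂ = 650/955 = 0.68063.
SE = √(p₀(1−p₀)/n) = √(0.21/955) = 0.01483.
z = (0.68063 − 0.7)/0.01483 = -0.01937/0.01483 = -1.306.
p-value = P(Z > -1.306) ≈ 0.9043; since p > α = 0.025, fail to reject H₀.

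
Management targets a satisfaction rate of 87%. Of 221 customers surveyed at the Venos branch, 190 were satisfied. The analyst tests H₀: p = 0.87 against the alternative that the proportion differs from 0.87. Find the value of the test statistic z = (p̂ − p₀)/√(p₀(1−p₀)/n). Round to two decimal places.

p̂ = 190/221 = 0.85973.
SE = √(p₀(1−p₀)/n) = √(0.1131/221) = 0.02262.
z = (0.85973 − 0.87)/0.02262 = -0.01027/0.02262 = -0.45.

z = -0.45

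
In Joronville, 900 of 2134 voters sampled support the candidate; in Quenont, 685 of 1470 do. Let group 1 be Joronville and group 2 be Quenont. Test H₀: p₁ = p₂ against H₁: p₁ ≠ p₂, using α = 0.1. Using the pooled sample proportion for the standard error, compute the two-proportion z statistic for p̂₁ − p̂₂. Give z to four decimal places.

p̂₁ = 900/2134 ≈ 0.4217432, p̂₂ = 685/1470 ≈ 0.4659864.
Pooled p̂ = (900+685)/(2134+1470) = 1585/3604 = 0.4397891.
SE = √(p̂(1−p̂)(1/n₁+1/n₂)) = √(0.4397891·0.5602109·0.00114888) = √(0.000283054) = 0.0168242.
z = (0.4217432 − 0.4659864)/0.0168242 = -0.0442432/0.0168242 = -2.6297.
p-value = 2·P(Z > 2.630) ≈ 0.0085. With α = 0.1, reject H₀.

z = -2.6297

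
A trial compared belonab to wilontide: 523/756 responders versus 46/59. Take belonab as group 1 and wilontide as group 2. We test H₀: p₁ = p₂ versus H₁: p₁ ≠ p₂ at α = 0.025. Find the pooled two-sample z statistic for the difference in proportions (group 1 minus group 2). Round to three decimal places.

z = -1.416

p̂₁ = 523/756 = 0.69180, p̂₂ = 46/59 = 0.77966.
Pooled p̂ = (523+46)/(756+59) = 569/815 = 0.69816.
SE = √(p̂(1−p̂)(1/n₁+1/n₂)) = √(0.69816·0.30184·0.0182719) = √(0.00385049) = 0.06205.
z = (0.69180 − 0.77966)/0.06205 = -0.08786/0.06205 = -1.416.
p-value = 2·P(Z > 1.416) ≈ 0.1568; since p > α = 0.025, fail to reject H₀.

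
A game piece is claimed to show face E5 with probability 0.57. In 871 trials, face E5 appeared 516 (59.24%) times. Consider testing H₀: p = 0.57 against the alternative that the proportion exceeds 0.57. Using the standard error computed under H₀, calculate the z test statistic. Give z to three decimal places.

p̂ = 516/871 ≈ 0.592423.
SE = √(p₀(1−p₀)/n) = √(0.2451/871) = 0.016775.
z = (0.592423 − 0.57)/0.016775 = 0.022423/0.016775 = 1.337.
p-value = P(Z > 1.337) ≈ 0.0907.

z = 1.337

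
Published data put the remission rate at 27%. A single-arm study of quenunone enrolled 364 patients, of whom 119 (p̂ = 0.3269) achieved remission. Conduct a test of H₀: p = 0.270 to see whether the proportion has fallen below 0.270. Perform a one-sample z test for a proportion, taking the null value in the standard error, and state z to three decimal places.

z = 2.446

p̂ = 119/364 ≈ 0.32692.
SE = √(p₀(1−p₀)/n) = √(0.1971/364) = 0.02327.
z = (0.32692 − 0.27)/0.02327 = 0.05692/0.02327 = 2.446.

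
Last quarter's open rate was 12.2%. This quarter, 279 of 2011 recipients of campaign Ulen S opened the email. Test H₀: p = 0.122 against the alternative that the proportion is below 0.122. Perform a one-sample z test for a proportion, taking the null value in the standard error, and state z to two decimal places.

p̂ = 279/2011 = 0.1387.
Standard error under H₀: √(0.122×0.878/2011) = 0.0073.
z = (0.1387 − 0.122)/0.0073 = 0.0167/0.0073 = 2.29.
p-value = P(Z < 2.293) ≈ 0.9891.

z = 2.29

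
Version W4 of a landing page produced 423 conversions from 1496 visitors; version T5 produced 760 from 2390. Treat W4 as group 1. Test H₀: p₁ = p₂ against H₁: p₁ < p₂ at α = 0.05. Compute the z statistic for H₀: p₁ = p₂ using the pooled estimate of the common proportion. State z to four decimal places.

p̂₁ = 423/1496 ≈ 0.2827540, p̂₂ = 760/2390 ≈ 0.3179916.
Pooled p̂ = (423+760)/(1496+2390) = 1183/3886 = 0.3044261.
SE = √(0.211751 × 0.00108686) = 0.0151705.
z = (0.2827540 − 0.3179916)/0.0151705 = -0.0352376/0.0151705 = -2.3228.
p-value = P(Z < -2.323) ≈ 0.0101, so at α = 0.05 we reject H₀.

z = -2.3228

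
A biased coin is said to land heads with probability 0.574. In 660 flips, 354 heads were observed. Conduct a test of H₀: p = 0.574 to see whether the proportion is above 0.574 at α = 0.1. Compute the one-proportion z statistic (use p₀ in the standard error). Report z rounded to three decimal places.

p̂ = 354/660 ≈ 0.53636.
SE = √(p₀(1−p₀)/n) = √(0.24452/660) = 0.01925.
z = (0.53636 − 0.574)/0.01925 = -0.03764/0.01925 = -1.955.
p-value = P(Z > -1.955) ≈ 0.9747, so at α = 0.1 we fail to reject H₀.

z = -1.955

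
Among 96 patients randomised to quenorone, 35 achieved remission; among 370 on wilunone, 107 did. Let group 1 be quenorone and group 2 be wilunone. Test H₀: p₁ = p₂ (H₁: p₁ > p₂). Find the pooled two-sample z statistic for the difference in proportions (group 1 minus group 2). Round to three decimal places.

z = 1.430

p̂₁ = 35/96 ≈ 0.36458, p̂₂ = 107/370 ≈ 0.28919.
Pooled p̂ = (35+107)/(96+370) = 142/466 = 0.30472.
SE = √(0.211866 × 0.0131194) = 0.05272.
z = (0.36458 − 0.28919)/0.05272 = 0.07539/0.05272 = 1.430.
p-value = P(Z > 1.430) ≈ 0.0764.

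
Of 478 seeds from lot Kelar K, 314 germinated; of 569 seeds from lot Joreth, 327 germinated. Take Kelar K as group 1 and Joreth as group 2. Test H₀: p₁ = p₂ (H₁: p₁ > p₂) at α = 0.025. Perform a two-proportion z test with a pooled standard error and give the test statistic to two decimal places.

p̂₁ = 314/478 = 0.6569, p̂₂ = 327/569 = 0.5747.
Pooled p̂ = (314+327)/(478+569) = 641/1047 = 0.6122.
SE = √(p̂(1−p̂)(1/n₁+1/n₂)) = √(0.6122·0.3878·0.00384952) = √(0.000913897) = 0.0302.
z = (0.6569 − 0.5747)/0.0302 = 0.0822/0.0302 = 2.72.
p-value = P(Z > 2.719) ≈ 0.0033. With α = 0.025, reject H₀.

z = 2.72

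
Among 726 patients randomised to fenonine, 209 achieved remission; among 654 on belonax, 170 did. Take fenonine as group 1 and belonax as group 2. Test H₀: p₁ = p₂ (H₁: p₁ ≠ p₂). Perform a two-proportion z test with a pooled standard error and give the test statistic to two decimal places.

z = 1.16

p̂₁ = 209/726 ≈ 0.2879, p̂₂ = 170/654 ≈ 0.2599.
Pooled p̂ = (209+170)/(726+654) = 379/1380 = 0.2746.
SE = √(p̂(1−p̂)(1/n₁+1/n₂)) = √(0.2746·0.7254·0.00290646) = √(0.000579002) = 0.0241.
z = (0.2879 − 0.2599)/0.0241 = 0.0280/0.0241 = 1.16.
Two-sided p-value ≈ 2·Φ(−1.161) = 0.2456.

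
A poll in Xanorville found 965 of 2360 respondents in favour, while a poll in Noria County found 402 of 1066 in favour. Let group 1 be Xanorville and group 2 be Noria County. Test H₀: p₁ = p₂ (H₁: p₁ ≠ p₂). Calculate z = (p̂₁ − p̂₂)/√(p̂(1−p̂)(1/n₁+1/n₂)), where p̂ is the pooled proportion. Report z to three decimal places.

z = 1.759

p̂₁ = 965/2360 = 0.40890, p̂₂ = 402/1066 = 0.37711.
Pooled p̂ = (965+402)/(2360+1066) = 1367/3426 = 0.39901.
SE = √(p̂(1−p̂)(1/n₁+1/n₂)) = √(0.39901·0.60099·0.00136182) = √(0.000326564) = 0.01807.
z = (0.40890 − 0.37711)/0.01807 = 0.03179/0.01807 = 1.759.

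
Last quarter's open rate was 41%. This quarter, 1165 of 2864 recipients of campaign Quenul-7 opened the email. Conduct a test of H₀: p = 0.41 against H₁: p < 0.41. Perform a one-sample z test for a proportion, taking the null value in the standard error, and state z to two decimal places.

z = -0.35

p̂ = 1165/2864 = 0.4068.
Under H₀, SE = √(0.41·0.59/2864) = √(8.44623e-05) = 0.0092.
z = (0.4068 − 0.41)/0.0092 = -0.0032/0.0092 = -0.35.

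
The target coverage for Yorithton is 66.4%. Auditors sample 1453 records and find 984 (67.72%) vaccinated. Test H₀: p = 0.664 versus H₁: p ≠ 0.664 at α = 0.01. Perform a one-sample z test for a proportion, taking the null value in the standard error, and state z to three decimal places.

p̂ = 984/1453 ≈ 0.67722.
Standard error under H₀: √(0.664×0.336/1453) = 0.01239.
z = (0.67722 − 0.664)/0.01239 = 0.01322/0.01239 = 1.067.
Two-sided p-value ≈ 2·Φ(−1.067) = 0.2860, so at α = 0.01 we fail to reject H₀.

z = 1.067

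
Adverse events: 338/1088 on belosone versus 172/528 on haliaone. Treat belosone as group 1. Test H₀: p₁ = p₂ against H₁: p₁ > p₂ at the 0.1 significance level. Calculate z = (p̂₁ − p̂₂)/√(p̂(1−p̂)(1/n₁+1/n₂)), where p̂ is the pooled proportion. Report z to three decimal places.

p̂₁ = 338/1088 = 0.310662, p̂₂ = 172/528 = 0.325758.
Pooled p̂ = (338+172)/(1088+528) = 510/1616 = 0.315594.
SE = √(0.215994 × 0.00281306) = 0.024650.
z = (0.310662 − 0.325758)/0.024650 = -0.015096/0.024650 = -0.612.
p-value = P(Z > -0.612) ≈ 0.7299. With α = 0.1, fail to reject H₀.

z = -0.612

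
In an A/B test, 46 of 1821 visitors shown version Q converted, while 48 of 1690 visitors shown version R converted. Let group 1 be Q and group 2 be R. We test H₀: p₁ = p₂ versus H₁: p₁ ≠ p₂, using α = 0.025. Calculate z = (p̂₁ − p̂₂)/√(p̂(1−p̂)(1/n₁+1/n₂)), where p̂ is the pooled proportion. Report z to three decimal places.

z = -0.576

p̂₁ = 46/1821 = 0.02526, p̂₂ = 48/1690 = 0.02840.
Pooled p̂ = (46+48)/(1821+1690) = 94/3511 = 0.02677.
SE = √(p̂(1−p̂)(1/n₁+1/n₂)) = √(0.02677·0.97323·0.00114086) = √(2.97266e-05) = 0.00545.
z = (0.02526 − 0.02840)/0.00545 = -0.00314/0.00545 = -0.576.
p-value = 2·P(Z > 0.576) ≈ 0.5645. With α = 0.025, fail to reject H₀.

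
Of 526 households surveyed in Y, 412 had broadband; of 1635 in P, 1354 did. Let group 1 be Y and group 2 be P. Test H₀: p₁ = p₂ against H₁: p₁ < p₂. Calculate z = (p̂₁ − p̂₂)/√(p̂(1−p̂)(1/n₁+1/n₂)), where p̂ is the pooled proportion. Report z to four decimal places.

z = -2.3157

p̂₁ = 412/526 = 0.783270, p̂₂ = 1354/1635 = 0.828135.
Pooled p̂ = (412+1354)/(526+1635) = 1766/2161 = 0.817214.
SE = √(0.149375 × 0.00251276) = 0.019374.
z = (0.783270 − 0.828135)/0.019374 = -0.044865/0.019374 = -2.3157.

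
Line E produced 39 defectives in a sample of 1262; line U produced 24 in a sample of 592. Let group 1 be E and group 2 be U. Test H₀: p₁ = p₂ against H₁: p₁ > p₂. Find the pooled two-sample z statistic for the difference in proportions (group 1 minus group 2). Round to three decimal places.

z = -1.068

p̂₁ = 39/1262 = 0.03090, p̂₂ = 24/592 = 0.04054.
Pooled p̂ = (39+24)/(1262+592) = 63/1854 = 0.03398.
SE = √(0.0328259 × 0.00248158) = 0.00903.
z = (0.03090 − 0.04054)/0.00903 = -0.00964/0.00903 = -1.068.
p-value = P(Z > -1.068) ≈ 0.8572.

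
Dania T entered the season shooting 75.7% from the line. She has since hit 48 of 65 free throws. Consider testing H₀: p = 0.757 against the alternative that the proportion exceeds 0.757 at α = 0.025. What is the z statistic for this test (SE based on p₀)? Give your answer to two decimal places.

z = -0.35

p̂ = 48/65 = 0.7385.
SE = √(p₀(1−p₀)/n) = √(0.18395/65) = 0.0532.
z = (0.7385 − 0.757)/0.0532 = -0.0185/0.0532 = -0.35.
p-value = P(Z > -0.348) ≈ 0.6363, so at α = 0.025 we fail to reject H₀.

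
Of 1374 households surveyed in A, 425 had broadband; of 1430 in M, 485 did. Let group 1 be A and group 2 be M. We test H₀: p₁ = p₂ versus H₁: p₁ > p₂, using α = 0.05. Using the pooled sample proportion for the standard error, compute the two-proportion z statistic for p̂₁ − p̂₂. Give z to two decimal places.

z = -1.69

p̂₁ = 425/1374 = 0.3093, p̂₂ = 485/1430 = 0.3392.
Pooled p̂ = (425+485)/(1374+1430) = 910/2804 = 0.3245.
SE = √(0.219213 × 0.0014271) = 0.0177.
z = (0.3093 − 0.3392)/0.0177 = -0.0299/0.0177 = -1.69.
p-value = P(Z > -1.687) ≈ 0.9542, so at α = 0.05 we fail to reject H₀.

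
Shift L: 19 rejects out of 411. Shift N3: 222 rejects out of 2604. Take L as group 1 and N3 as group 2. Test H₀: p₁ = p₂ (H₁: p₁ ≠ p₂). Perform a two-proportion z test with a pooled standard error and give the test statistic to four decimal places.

z = -2.7112

p̂₁ = 19/411 ≈ 0.0462287, p̂₂ = 222/2604 ≈ 0.0852535.
Pooled p̂ = (19+222)/(411+2604) = 241/3015 = 0.0799337.
SE = √(0.0735443 × 0.00281711) = 0.0143938.
z = (0.0462287 − 0.0852535)/0.0143938 = -0.0390248/0.0143938 = -2.7112.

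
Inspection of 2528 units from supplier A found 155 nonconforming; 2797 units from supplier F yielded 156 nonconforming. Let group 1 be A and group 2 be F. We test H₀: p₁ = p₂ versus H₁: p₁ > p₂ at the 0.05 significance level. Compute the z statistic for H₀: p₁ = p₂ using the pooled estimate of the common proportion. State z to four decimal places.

z = 0.8607

p̂₁ = 155/2528 ≈ 0.06131329, p̂₂ = 156/2797 ≈ 0.05577404.
Pooled p̂ = (155+156)/(2528+2797) = 311/5325 = 0.05840376.
SE = √(p̂(1−p̂)(1/n₁+1/n₂)) = √(0.05840376·0.94159624·0.000753096) = √(4.14148e-05) = 0.00643543.
z = (0.06131329 − 0.05577404)/0.00643543 = 0.00553925/0.00643543 = 0.8607.
p-value = P(Z > 0.861) ≈ 0.1947. With α = 0.05, fail to reject H₀.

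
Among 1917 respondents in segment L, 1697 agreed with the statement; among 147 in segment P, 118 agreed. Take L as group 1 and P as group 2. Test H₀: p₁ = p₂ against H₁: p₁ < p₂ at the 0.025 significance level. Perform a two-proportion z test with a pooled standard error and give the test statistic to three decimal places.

z = 2.960

p̂₁ = 1697/1917 ≈ 0.885237, p̂₂ = 118/147 ≈ 0.802721.
Pooled p̂ = (1697+118)/(1917+147) = 1815/2064 = 0.879360.
SE = √(p̂(1−p̂)(1/n₁+1/n₂)) = √(0.879360·0.120640·0.00732437) = √(0.00077701) = 0.027875.
z = (0.885237 − 0.802721)/0.027875 = 0.082516/0.027875 = 2.960.
p-value = P(Z < 2.960) ≈ 0.9985, so at α = 0.025 we fail to reject H₀.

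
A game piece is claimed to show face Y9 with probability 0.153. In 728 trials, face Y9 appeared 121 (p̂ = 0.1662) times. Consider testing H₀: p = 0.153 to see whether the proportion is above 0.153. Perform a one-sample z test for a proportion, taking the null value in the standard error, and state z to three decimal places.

z = 0.990

p̂ = 121/728 = 0.16621.
SE = √(p₀(1−p₀)/n) = √(0.12959/728) = 0.01334.
z = (0.16621 − 0.153)/0.01334 = 0.01321/0.01334 = 0.990.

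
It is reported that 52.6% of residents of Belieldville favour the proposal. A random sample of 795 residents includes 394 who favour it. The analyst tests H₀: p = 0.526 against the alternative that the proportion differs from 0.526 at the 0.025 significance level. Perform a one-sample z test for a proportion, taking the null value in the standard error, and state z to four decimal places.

z = -1.7168

p̂ = 394/795 ≈ 0.495597.
Standard error under H₀: √(0.526×0.474/795) = 0.017709.
z = (0.495597 − 0.526)/0.017709 = -0.030403/0.017709 = -1.7168.
p-value = 2·P(Z > 1.717) ≈ 0.0860. With α = 0.025, fail to reject H₀.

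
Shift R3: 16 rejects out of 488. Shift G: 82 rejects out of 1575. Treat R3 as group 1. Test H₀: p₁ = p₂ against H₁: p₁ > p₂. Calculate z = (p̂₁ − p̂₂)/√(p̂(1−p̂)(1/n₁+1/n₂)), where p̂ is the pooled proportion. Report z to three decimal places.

z = -1.749

p̂₁ = 16/488 = 0.03279, p̂₂ = 82/1575 = 0.05206.
Pooled p̂ = (16+82)/(488+1575) = 98/2063 = 0.04750.
SE = √(0.045247 × 0.0026841) = 0.01102.
z = (0.03279 − 0.05206)/0.01102 = -0.01927/0.01102 = -1.749.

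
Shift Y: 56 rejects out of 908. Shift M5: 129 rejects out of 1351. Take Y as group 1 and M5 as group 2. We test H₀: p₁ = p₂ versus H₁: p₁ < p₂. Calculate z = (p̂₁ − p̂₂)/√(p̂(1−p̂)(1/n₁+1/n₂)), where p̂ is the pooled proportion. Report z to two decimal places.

z = -2.87

p̂₁ = 56/908 ≈ 0.06167, p̂₂ = 129/1351 ≈ 0.09548.
Pooled p̂ = (56+129)/(908+1351) = 185/2259 = 0.08189.
SE = √(0.0751879 × 0.00184151) = 0.01177.
z = (0.06167 − 0.09548)/0.01177 = -0.03381/0.01177 = -2.87.
p-value = P(Z < -2.873) ≈ 0.0020.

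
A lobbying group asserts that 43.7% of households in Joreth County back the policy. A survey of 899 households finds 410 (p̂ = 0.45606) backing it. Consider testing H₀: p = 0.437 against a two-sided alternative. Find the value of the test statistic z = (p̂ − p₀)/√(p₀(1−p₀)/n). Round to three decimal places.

z = 1.152

p̂ = 410/899 ≈ 0.45606.
Standard error under H₀: √(0.437×0.563/899) = 0.01654.
z = (0.45606 − 0.437)/0.01654 = 0.01906/0.01654 = 1.152.
Two-sided p-value ≈ 2·Φ(−1.152) = 0.2492.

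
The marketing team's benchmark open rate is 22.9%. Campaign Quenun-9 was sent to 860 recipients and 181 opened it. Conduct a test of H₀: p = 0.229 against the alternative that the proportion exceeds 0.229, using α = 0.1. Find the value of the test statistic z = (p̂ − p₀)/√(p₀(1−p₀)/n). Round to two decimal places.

p̂ = 181/860 ≈ 0.2105.
Standard error under H₀: √(0.229×0.771/860) = 0.0143.
z = (0.2105 − 0.229)/0.0143 = -0.0185/0.0143 = -1.29.
p-value = P(Z > -1.294) ≈ 0.9021. With α = 0.1, fail to reject H₀.

z = -1.29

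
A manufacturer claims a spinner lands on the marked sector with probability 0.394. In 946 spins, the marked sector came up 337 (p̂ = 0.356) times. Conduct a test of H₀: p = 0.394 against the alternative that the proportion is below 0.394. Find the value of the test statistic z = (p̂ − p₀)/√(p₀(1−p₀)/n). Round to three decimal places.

p̂ = 337/946 ≈ 0.356237.
Standard error under H₀: √(0.394×0.606/946) = 0.015887.
z = (0.356237 − 0.394)/0.015887 = -0.037763/0.015887 = -2.377.

z = -2.377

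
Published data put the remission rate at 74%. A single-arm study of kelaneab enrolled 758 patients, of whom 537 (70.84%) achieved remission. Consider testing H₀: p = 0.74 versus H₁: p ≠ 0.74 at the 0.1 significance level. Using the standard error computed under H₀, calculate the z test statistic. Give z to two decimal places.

z = -1.98

p̂ = 537/758 = 0.70844.
SE = √(p₀(1−p₀)/n) = √(0.1924/758) = 0.01593.
z = (0.70844 − 0.74)/0.01593 = -0.03156/0.01593 = -1.98.
p-value = 2·P(Z > 1.981) ≈ 0.0476; since p < α = 0.1, reject H₀.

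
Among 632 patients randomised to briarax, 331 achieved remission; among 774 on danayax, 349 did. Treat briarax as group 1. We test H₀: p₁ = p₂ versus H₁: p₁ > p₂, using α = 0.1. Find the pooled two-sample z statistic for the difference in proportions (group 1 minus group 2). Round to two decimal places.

z = 2.72

p̂₁ = 331/632 = 0.5237, p̂₂ = 349/774 = 0.4509.
Pooled p̂ = (331+349)/(632+774) = 680/1406 = 0.4836.
SE = √(p̂(1−p̂)(1/n₁+1/n₂)) = √(0.4836·0.5164·0.00287427) = √(0.000717798) = 0.0268.
z = (0.5237 − 0.4509)/0.0268 = 0.0728/0.0268 = 2.72.
p-value = P(Z > 2.718) ≈ 0.0033. With α = 0.1, reject H₀.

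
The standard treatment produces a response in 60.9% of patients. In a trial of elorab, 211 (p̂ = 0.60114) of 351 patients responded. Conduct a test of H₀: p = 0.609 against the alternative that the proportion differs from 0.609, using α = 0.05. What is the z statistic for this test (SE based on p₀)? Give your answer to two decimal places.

z = -0.30

p̂ = 211/351 ≈ 0.6011.
Under H₀, SE = √(0.609·0.391/351) = √(0.000678402) = 0.0260.
z = (0.6011 − 0.609)/0.0260 = -0.0079/0.0260 = -0.30.
Two-sided p-value ≈ 2·Φ(−0.302) = 0.7628. With α = 0.05, fail to reject H₀.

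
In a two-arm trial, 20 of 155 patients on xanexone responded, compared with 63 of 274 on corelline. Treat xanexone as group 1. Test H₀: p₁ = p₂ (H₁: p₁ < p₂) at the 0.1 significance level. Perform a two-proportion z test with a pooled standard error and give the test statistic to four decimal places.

p̂₁ = 20/155 ≈ 0.129032, p̂₂ = 63/274 ≈ 0.229927.
Pooled p̂ = (20+63)/(155+274) = 83/429 = 0.193473.
SE = √(p̂(1−p̂)(1/n₁+1/n₂)) = √(0.193473·0.806527·0.0101012) = √(0.00157621) = 0.039702.
z = (0.129032 − 0.229927)/0.039702 = -0.100895/0.039702 = -2.5413.
p-value = P(Z < -2.541) ≈ 0.0055; since p < α = 0.1, reject H₀.

z = -2.5413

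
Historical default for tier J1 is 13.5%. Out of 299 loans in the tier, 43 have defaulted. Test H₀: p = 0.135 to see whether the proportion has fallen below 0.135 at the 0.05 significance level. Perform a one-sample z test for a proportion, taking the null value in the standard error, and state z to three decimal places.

p̂ = 43/299 ≈ 0.14381.
SE = √(p₀(1−p₀)/n) = √(0.11678/299) = 0.01976.
z = (0.14381 − 0.135)/0.01976 = 0.00881/0.01976 = 0.446.
p-value = P(Z < 0.446) ≈ 0.6722, so at α = 0.05 we fail to reject H₀.

z = 0.446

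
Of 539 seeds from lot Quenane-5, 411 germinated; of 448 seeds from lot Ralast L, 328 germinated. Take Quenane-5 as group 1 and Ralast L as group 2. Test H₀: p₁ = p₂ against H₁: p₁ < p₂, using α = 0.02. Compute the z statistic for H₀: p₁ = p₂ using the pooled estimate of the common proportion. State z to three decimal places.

p̂₁ = 411/539 = 0.76252, p̂₂ = 328/448 = 0.73214.
Pooled p̂ = (411+328)/(539+448) = 739/987 = 0.74873.
SE = √(p̂(1−p̂)(1/n₁+1/n₂)) = √(0.74873·0.25127·0.00408743) = √(0.000768975) = 0.02773.
z = (0.76252 − 0.73214)/0.02773 = 0.03038/0.02773 = 1.096.
p-value = P(Z < 1.096) ≈ 0.8634; since p > α = 0.02, fail to reject H₀.

z = 1.096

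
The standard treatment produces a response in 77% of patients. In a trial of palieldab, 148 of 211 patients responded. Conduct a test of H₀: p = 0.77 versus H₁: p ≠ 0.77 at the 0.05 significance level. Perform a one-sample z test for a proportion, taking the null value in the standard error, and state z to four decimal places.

z = -2.3671

p̂ = 148/211 ≈ 0.701422.
Standard error under H₀: √(0.77×0.23/211) = 0.028971.
z = (0.701422 − 0.77)/0.028971 = -0.068578/0.028971 = -2.3671.
Two-sided p-value ≈ 2·Φ(−2.367) = 0.0179. With α = 0.05, reject H₀.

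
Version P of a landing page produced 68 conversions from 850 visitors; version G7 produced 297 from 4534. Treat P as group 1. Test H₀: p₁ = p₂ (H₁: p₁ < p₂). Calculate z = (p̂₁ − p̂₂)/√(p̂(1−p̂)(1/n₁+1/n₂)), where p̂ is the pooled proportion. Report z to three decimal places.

p̂₁ = 68/850 ≈ 0.080000, p̂₂ = 297/4534 ≈ 0.065505.
Pooled p̂ = (68+297)/(850+4534) = 365/5384 = 0.067793.
SE = √(0.0631975 × 0.00139703) = 0.009396.
z = (0.080000 − 0.065505)/0.009396 = 0.014495/0.009396 = 1.543.
p-value = P(Z < 1.543) ≈ 0.9385.

z = 1.543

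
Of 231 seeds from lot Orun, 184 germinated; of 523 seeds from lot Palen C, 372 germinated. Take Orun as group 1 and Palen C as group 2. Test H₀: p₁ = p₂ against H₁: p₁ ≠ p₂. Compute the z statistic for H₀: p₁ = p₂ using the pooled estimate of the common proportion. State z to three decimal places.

z = 2.452

p̂₁ = 184/231 = 0.796537, p̂₂ = 372/523 = 0.711281.
Pooled p̂ = (184+372)/(231+523) = 556/754 = 0.737401.
SE = √(0.193641 × 0.00624105) = 0.034764.
z = (0.796537 − 0.711281)/0.034764 = 0.085256/0.034764 = 2.452.
Two-sided p-value ≈ 2·Φ(−2.452) = 0.0142.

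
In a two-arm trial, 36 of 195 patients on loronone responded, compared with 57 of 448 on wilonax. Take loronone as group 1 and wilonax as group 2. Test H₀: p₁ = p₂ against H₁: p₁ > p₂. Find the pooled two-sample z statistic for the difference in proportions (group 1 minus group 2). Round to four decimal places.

z = 1.9016

p̂₁ = 36/195 ≈ 0.184615, p̂₂ = 57/448 ≈ 0.127232.
Pooled p̂ = (36+57)/(195+448) = 93/643 = 0.144635.
SE = √(0.123715 × 0.00736035) = 0.030176.
z = (0.184615 − 0.127232)/0.030176 = 0.057383/0.030176 = 1.9016.
p-value = P(Z > 1.902) ≈ 0.0286.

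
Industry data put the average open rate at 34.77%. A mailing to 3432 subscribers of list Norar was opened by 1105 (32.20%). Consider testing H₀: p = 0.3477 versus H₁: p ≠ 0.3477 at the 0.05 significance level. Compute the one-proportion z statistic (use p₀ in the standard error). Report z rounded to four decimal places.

z = -3.1651

p̂ = 1105/3432 ≈ 0.3219697.
SE = √(p₀(1−p₀)/n) = √(0.2268/3432) = 0.0081293.
z = (0.3219697 − 0.3477)/0.0081293 = -0.0257303/0.0081293 = -3.1651.
Two-sided p-value ≈ 2·Φ(−3.165) = 0.0016, so at α = 0.05 we reject H₀.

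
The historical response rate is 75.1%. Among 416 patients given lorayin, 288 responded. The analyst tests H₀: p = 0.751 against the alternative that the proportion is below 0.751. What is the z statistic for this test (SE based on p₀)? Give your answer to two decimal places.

p̂ = 288/416 ≈ 0.6923.
Under H₀, SE = √(0.751·0.249/416) = √(0.000449517) = 0.0212.
z = (0.6923 − 0.751)/0.0212 = -0.0587/0.0212 = -2.77.

z = -2.77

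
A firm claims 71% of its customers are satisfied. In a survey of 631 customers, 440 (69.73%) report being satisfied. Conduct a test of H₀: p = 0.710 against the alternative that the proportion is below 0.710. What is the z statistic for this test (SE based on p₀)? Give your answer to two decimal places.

p̂ = 440/631 ≈ 0.6973.
SE = √(p₀(1−p₀)/n) = √(0.2059/631) = 0.0181.
z = (0.6973 − 0.71)/0.0181 = -0.0127/0.0181 = -0.70.
p-value = P(Z < -0.703) ≈ 0.2411.

z = -0.70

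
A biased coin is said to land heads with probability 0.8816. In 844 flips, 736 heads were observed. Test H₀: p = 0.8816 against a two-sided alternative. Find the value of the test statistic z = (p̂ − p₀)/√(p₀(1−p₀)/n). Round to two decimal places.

p̂ = 736/844 ≈ 0.8720.
Standard error under H₀: √(0.8816×0.1184/844) = 0.0111.
z = (0.8720 − 0.8816)/0.0111 = -0.0096/0.0111 = -0.86.
p-value = 2·P(Z > 0.860) ≈ 0.3899.

z = -0.86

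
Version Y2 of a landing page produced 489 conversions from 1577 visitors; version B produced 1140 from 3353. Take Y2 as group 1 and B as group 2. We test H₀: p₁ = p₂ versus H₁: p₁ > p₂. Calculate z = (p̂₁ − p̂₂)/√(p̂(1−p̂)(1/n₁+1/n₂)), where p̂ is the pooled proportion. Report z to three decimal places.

p̂₁ = 489/1577 ≈ 0.31008, p̂₂ = 1140/3353 ≈ 0.33999.
Pooled p̂ = (489+1140)/(1577+3353) = 1629/4930 = 0.33043.
SE = √(0.221245 × 0.000932356) = 0.01436.
z = (0.31008 − 0.33999)/0.01436 = -0.02991/0.01436 = -2.083.

z = -2.083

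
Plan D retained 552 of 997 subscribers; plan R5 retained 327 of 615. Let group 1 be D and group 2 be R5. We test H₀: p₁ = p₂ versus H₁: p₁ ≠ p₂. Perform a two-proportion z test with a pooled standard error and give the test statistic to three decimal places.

p̂₁ = 552/997 = 0.55366, p̂₂ = 327/615 = 0.53171.
Pooled p̂ = (552+327)/(997+615) = 879/1612 = 0.54529.
SE = √(p̂(1−p̂)(1/n₁+1/n₂)) = √(0.54529·0.45471·0.00262903) = √(0.000651865) = 0.02553.
z = (0.55366 − 0.53171)/0.02553 = 0.02195/0.02553 = 0.860.

z = 0.860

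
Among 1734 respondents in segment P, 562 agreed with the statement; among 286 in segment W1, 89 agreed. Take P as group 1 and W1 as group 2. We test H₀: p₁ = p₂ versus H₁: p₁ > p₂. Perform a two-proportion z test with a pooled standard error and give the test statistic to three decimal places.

p̂₁ = 562/1734 = 0.32411, p̂₂ = 89/286 = 0.31119.
Pooled p̂ = (562+89)/(1734+286) = 651/2020 = 0.32228.
SE = √(0.218415 × 0.0040732) = 0.02983.
z = (0.32411 − 0.31119)/0.02983 = 0.01292/0.02983 = 0.433.
p-value = P(Z > 0.433) ≈ 0.3325.

z = 0.433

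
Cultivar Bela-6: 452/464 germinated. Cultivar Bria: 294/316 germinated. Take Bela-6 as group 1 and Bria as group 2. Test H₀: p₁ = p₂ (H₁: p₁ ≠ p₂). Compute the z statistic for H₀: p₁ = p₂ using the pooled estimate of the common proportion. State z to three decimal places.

p̂₁ = 452/464 = 0.974138, p̂₂ = 294/316 = 0.930380.
Pooled p̂ = (452+294)/(464+316) = 746/780 = 0.956410.
SE = √(p̂(1−p̂)(1/n₁+1/n₂)) = √(0.956410·0.043590·0.00531973) = √(0.000221778) = 0.014892.
z = (0.974138 − 0.930380)/0.014892 = 0.043758/0.014892 = 2.938.
p-value = 2·P(Z > 2.938) ≈ 0.0033.

z = 2.938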